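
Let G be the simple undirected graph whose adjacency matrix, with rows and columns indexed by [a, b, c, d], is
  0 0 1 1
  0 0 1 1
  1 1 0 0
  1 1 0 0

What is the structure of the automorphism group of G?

Every vertex has degree 2 and the graph is connected, so G is the 4-cycle C_4. C_4 has 4 rotations and 4 reflections, so Aut(C_4) ≅ D_4 of order 8.

D_4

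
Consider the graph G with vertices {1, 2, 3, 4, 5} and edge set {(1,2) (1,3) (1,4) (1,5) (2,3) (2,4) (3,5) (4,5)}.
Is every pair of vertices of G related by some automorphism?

No

Vertex 1 is the only vertex of degree 4, so every automorphism fixes it; G is not vertex-transitive.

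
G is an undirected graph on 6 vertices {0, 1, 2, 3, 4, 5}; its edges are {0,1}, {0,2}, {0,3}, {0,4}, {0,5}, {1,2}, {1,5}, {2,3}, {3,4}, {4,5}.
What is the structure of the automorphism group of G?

the dihedral group of order 10

Vertex 0 is the unique vertex of degree 5; the remaining 5 vertices each have degree 3 and induce a cycle, so G is the wheel on 6 vertices with hub 0. Every automorphism fixes the hub and acts on the rim 5-cycle, so Aut(G) ≅ Aut(C_5) = D_5 of order 10.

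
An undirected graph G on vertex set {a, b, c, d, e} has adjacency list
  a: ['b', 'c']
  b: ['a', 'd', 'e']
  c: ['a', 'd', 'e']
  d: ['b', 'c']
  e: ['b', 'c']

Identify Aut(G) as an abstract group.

S_2 × S_3

The vertices split by degree into {b, c} (degree 3) and {a, d, e} (degree 2); every edge runs between the two parts, so G is the complete bipartite graph K_{2,3}. The parts have unequal sizes, so no automorphism swaps them; each part is permuted independently, giving S_2 × S_3 of order 2!·3! = 12.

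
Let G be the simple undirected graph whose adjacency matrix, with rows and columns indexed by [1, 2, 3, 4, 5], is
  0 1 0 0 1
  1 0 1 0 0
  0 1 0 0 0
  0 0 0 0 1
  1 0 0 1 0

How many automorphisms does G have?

2

The degree sequence is [2, 2, 1, 1, 2]; the two degree-1 vertices 3 and 4 are the ends of a path, so G = P_5. A path has exactly one nontrivial symmetry — reversal — giving Aut(G) of order 2.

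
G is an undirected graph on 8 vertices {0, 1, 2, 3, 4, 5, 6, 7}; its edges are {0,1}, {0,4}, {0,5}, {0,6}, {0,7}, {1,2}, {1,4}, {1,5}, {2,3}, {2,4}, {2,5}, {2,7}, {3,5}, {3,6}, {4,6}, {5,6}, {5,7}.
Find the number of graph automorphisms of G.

Degrees alone do not determine every vertex (e.g. 0 and 2 both have degree 5), but their neighbour-degree multisets differ: N(0) has degrees [3, 4, 4, 4, 6] while N(2) has degrees [3, 3, 4, 4, 6]. Repeating this refinement separates all vertices, so the only automorphism is the identity.

1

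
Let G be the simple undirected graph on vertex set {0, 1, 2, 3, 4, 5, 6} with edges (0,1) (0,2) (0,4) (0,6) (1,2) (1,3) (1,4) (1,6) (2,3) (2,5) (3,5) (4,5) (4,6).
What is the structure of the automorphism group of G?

{e}

The degree sequence is [4, 5, 4, 3, 4, 3, 3]. Checking the degree-preserving permutations of the vertex set shows that none except the identity preserves every edge, so Aut(G) is trivial.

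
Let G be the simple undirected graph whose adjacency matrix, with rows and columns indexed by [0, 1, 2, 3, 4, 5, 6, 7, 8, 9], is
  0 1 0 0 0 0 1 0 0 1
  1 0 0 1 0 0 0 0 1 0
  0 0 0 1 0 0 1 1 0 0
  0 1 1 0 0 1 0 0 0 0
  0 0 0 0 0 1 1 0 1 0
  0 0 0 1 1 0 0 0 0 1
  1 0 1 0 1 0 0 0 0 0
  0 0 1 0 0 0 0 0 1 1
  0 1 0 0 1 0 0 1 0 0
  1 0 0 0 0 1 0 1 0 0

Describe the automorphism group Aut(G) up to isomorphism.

G is 3-regular on 10 vertices with no triangles and no 4-cycles (girth 5): this is the Petersen graph. Viewing the Petersen graph as the Kneser graph K(5,2) — vertices are 2-subsets of {1,…,5}, edges join disjoint pairs — its automorphisms are exactly the permutations of the 5-element set, so Aut ≅ S_5 of order 120.

the symmetric group S_5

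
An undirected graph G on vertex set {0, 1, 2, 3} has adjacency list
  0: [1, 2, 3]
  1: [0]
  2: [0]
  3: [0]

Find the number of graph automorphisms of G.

6

Vertex 0 has degree 3 and every other vertex has degree 1, so G is the star K_{1,3} with centre 0. Any automorphism fixes the centre and permutes the 3 leaves freely, so Aut(G) ≅ S_3 of order 3! = 6.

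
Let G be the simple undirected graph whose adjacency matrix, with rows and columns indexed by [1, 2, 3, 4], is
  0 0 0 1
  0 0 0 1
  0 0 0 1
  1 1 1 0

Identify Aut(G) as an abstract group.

the symmetric group on 3 letters

Vertex 4 has degree 3 and every other vertex has degree 1, so G is the star K_{1,3} with centre 4. The 3 leaves are pairwise interchangeable while the centre is fixed, giving Aut(G) = S_3.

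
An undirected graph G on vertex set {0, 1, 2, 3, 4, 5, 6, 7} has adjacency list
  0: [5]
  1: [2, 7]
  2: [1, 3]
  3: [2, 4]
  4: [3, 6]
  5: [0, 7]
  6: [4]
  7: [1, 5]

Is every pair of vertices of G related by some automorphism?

No

Automorphisms preserve degree, but G has vertices of degree 1 and vertices of degree 2; no automorphism maps one to the other, so G is not vertex-transitive.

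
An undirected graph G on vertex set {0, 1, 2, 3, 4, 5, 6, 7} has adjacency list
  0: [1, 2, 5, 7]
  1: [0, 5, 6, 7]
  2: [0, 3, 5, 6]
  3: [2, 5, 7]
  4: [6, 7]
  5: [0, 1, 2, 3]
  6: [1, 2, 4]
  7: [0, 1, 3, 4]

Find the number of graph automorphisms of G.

The degree sequence is [4, 4, 4, 3, 2, 4, 3, 4]. Checking the degree-preserving permutations of the vertex set shows that none except the identity preserves every edge, so Aut(G) is trivial.

1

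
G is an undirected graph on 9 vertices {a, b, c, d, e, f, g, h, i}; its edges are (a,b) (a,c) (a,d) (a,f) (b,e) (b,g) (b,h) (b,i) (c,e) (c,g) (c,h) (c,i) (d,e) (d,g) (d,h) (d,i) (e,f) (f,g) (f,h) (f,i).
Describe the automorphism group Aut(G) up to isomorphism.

The vertices split by degree into {b, c, d, f} (degree 5) and {a, e, g, h, i} (degree 4); every edge runs between the two parts, so G is the complete bipartite graph K_{4,5}. The parts have unequal sizes, so no automorphism swaps them; each part is permuted independently, giving S_4 × S_5 of order 4!·5! = 2880.

S_4 × S_5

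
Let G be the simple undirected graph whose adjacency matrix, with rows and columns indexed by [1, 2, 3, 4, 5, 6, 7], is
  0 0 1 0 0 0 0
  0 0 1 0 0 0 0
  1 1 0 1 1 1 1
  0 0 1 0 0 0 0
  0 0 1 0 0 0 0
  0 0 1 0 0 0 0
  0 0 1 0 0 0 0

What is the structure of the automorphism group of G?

Vertex 3 has degree 6 and every other vertex has degree 1, so G is the star K_{1,6} with centre 3. The 6 leaves are pairwise interchangeable while the centre is fixed, giving Aut(G) = S_6.

the symmetric group on 6 letters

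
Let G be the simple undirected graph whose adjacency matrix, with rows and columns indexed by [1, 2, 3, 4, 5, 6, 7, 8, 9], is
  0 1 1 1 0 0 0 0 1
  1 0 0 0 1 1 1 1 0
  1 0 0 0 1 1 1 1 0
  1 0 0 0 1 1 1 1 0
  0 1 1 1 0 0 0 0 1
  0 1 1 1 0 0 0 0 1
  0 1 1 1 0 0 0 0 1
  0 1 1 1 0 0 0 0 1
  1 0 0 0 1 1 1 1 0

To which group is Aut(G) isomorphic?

S_4 × S_5

The vertices split by degree into {2, 3, 4, 9} (degree 5) and {1, 5, 6, 7, 8} (degree 4); every edge runs between the two parts, so G is the complete bipartite graph K_{4,5}. Automorphisms preserve the bipartition setwise (since the parts differ in size) and act as S_4 × S_5 within it; |Aut| = 2880.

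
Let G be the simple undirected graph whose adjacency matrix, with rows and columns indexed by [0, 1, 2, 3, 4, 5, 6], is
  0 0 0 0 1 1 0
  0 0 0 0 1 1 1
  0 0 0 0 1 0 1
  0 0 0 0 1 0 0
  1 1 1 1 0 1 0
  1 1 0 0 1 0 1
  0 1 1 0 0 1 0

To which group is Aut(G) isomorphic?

Degrees alone do not determine every vertex (e.g. 0 and 2 both have degree 2), but their neighbour-degree multisets differ: N(0) has degrees [4, 5] while N(2) has degrees [3, 5]. Repeating this refinement separates all vertices, so the only automorphism is the identity.

1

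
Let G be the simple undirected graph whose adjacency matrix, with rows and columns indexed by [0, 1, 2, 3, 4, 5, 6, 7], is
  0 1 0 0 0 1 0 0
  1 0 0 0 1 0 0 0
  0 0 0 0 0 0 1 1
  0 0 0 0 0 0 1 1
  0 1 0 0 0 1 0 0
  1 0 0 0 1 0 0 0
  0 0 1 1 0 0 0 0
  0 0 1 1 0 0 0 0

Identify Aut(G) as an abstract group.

(D_4 × D_4) ⋊ Z_2

G has two connected components, {2, 3, 6, 7} and {0, 1, 4, 5}; each is 2-regular, so G = C_4 ⊔ C_4. With two isomorphic components, Aut(G) = Aut(C_4) ≀ S_2 = (D_4 × D_4) ⋊ Z_2: permute each cycle by D_4, then optionally swap the two cycles. Order 2·(2·4)² = 128.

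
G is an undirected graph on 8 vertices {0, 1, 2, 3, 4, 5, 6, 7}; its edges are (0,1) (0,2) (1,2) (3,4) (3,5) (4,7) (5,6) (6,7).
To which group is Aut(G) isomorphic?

G has two connected components, {3, 4, 5, 6, 7} and {0, 1, 2}; each is 2-regular, so G = C_5 ⊔ C_3. The components are non-isomorphic (different sizes), so Aut(G) = Aut(C_5) × Aut(C_3) = D_5 × D_3 of order 10·6 = 60.

D_5 × D_3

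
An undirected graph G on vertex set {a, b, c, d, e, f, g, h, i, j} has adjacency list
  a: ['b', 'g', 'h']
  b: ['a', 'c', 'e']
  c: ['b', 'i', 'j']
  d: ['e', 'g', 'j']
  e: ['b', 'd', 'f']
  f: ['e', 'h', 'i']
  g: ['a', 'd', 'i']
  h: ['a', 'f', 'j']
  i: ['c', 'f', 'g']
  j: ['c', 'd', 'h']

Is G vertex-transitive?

Yes

G is 3-regular on 10 vertices with no triangles and no 4-cycles (girth 5): this is the Petersen graph. It is a classical fact that the Petersen graph has automorphism group S_5 (order 120), arising from its description as the Kneser graph K(5,2). Under this action every vertex can be carried to every other, so G is vertex-transitive.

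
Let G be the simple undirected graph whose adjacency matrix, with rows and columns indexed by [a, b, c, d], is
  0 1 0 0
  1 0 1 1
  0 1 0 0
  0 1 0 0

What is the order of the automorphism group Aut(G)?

6

Vertex b has degree 3 and every other vertex has degree 1, so G is the star K_{1,3} with centre b. Any automorphism fixes the centre and permutes the 3 leaves freely, so Aut(G) ≅ S_3 of order 3! = 6.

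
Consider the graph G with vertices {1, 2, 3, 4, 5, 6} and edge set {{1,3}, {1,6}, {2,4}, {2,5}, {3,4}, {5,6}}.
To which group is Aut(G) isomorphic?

D_6

Every vertex has degree 2 and the graph is connected, so G is the 6-cycle C_6. C_6 has 6 rotations and 6 reflections, so Aut(C_6) ≅ D_6 of order 12.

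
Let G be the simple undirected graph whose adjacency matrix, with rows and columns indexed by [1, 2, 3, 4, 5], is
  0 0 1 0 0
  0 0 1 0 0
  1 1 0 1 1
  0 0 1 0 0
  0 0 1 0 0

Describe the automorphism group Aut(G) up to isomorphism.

Vertex 3 has degree 4 and every other vertex has degree 1, so G is the star K_{1,4} with centre 3. The 4 leaves are pairwise interchangeable while the centre is fixed, giving Aut(G) = S_4.

the symmetric group on 4 letters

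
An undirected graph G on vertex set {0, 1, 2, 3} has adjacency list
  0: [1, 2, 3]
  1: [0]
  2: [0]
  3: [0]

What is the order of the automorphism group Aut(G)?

6

Vertex 0 has degree 3 and every other vertex has degree 1, so G is the star K_{1,3} with centre 0. Any automorphism fixes the centre and permutes the 3 leaves freely, so Aut(G) ≅ S_3 of order 3! = 6.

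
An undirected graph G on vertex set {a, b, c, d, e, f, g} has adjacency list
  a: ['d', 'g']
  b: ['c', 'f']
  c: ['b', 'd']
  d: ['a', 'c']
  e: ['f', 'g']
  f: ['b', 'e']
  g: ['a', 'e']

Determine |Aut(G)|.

14

G is 2-regular and connected on 7 vertices, i.e. the cycle C_7. The automorphisms of the 7-cycle are exactly the symmetries of a regular 7-gon: the dihedral group D_7, |D_7| = 14.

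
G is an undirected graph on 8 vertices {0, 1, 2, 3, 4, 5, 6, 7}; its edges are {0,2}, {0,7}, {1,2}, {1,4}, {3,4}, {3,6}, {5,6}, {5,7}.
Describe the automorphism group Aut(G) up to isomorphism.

D_8

G is 2-regular and connected on 8 vertices, i.e. the cycle C_8. C_8 has 8 rotations and 8 reflections, so Aut(C_8) ≅ D_8 of order 16.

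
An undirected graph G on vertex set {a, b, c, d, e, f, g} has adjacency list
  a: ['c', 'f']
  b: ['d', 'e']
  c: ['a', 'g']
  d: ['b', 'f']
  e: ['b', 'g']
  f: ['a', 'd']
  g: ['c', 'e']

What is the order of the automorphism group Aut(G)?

14

Every vertex has degree 2 and the graph is connected, so G is the 7-cycle C_7. C_7 has 7 rotations and 7 reflections, so Aut(C_7) ≅ D_7 of order 14.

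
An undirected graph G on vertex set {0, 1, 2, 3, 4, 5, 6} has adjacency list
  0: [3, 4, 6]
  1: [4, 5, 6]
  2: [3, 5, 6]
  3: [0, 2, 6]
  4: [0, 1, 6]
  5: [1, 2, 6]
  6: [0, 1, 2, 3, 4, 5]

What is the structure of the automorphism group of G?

Vertex 6 is the unique vertex of degree 6; the remaining 6 vertices each have degree 3 and induce a cycle, so G is the wheel on 7 vertices with hub 6. With the hub fixed, the remaining symmetry is that of the rim cycle C_6, giving the dihedral group D_6.

the dihedral group of order 12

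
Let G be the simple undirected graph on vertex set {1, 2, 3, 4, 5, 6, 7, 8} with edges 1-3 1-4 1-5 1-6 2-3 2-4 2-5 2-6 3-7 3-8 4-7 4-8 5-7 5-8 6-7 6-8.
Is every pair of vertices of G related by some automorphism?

Yes

G is 4-regular and bipartite with parts {1, 2, 7, 8} and {3, 4, 5, 6} (each part is independent and every cross-pair is an edge), so G = K_{4,4}. Aut(K_{4,4}) is the wreath product S_4 ≀ Z_2: permute within each part, then optionally swap the parts; |Aut| = 2·(4!)² = 1152. Under this action every vertex can be carried to every other, so G is vertex-transitive.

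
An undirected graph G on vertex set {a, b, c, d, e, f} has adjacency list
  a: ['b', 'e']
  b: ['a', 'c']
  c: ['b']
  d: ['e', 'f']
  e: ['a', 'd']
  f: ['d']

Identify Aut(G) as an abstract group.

The degree sequence is [2, 2, 1, 2, 2, 1]; the two degree-1 vertices c and f are the ends of a path, so G = P_6. The only nontrivial automorphism of a path is the end-to-end reflection, so Aut(G) ≅ Z_2.

Z_2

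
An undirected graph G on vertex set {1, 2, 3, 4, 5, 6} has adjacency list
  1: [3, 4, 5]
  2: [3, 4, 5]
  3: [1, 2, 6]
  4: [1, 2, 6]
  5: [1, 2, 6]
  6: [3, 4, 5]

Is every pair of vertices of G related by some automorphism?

Yes

G is 3-regular and bipartite with parts {1, 2, 6} and {3, 4, 5} (each part is independent and every cross-pair is an edge), so G = K_{3,3}. Each part can be permuted independently (S_3 × S_3) and the two equal-size parts can also be swapped, giving (S_3 × S_3) ⋊ Z_2 of order 2·(3!)² = 72. This group acts transitively on the 6 vertices.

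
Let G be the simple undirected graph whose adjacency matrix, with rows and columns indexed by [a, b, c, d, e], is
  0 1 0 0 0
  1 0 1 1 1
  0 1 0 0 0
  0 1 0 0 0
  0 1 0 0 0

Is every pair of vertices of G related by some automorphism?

No

Vertex b is the only vertex of degree 4, so every automorphism fixes it; G is not vertex-transitive.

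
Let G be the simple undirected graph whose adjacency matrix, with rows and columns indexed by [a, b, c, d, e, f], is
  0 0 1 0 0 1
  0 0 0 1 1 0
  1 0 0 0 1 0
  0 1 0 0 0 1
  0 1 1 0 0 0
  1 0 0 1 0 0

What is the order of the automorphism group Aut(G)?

12

G is 2-regular and connected on 6 vertices, i.e. the cycle C_6. The automorphisms of the 6-cycle are exactly the symmetries of a regular 6-gon: the dihedral group D_6, |D_6| = 12.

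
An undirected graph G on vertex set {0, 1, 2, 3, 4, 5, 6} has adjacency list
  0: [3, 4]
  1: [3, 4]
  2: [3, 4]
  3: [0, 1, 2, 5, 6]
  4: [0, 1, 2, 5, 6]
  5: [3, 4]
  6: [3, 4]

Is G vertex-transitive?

Automorphisms preserve degree, but G has vertices of degree 2 and vertices of degree 5; no automorphism maps one to the other, so G is not vertex-transitive.

No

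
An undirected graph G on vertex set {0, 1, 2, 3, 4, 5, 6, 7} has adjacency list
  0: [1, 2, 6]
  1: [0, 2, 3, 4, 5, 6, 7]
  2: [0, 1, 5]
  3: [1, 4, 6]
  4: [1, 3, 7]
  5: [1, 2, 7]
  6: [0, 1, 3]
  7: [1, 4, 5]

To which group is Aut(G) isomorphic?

the dihedral group of order 14

Vertex 1 is the unique vertex of degree 7; the remaining 7 vertices each have degree 3 and induce a cycle, so G is the wheel on 8 vertices with hub 1. Every automorphism fixes the hub and acts on the rim 7-cycle, so Aut(G) ≅ Aut(C_7) = D_7 of order 14.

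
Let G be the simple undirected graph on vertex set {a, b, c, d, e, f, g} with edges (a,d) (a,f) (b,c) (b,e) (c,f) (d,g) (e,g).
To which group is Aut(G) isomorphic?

Every vertex has degree 2 and the graph is connected, so G is the 7-cycle C_7. The automorphisms of the 7-cycle are exactly the symmetries of a regular 7-gon: the dihedral group D_7, |D_7| = 14.

D_7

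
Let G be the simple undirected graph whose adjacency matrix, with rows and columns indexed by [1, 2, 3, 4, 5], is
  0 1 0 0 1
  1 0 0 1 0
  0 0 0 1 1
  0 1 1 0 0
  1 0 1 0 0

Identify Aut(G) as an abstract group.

Every vertex has degree 2 and the graph is connected, so G is the 5-cycle C_5. The automorphisms of the 5-cycle are exactly the symmetries of a regular 5-gon: the dihedral group D_5, |D_5| = 10.

D_5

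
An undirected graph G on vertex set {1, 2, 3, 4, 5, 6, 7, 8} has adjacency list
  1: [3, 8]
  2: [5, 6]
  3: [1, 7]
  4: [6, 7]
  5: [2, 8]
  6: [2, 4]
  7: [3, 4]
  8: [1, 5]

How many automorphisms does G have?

16

G is 2-regular and connected on 8 vertices, i.e. the cycle C_8. The automorphisms of the 8-cycle are exactly the symmetries of a regular 8-gon: the dihedral group D_8, |D_8| = 16.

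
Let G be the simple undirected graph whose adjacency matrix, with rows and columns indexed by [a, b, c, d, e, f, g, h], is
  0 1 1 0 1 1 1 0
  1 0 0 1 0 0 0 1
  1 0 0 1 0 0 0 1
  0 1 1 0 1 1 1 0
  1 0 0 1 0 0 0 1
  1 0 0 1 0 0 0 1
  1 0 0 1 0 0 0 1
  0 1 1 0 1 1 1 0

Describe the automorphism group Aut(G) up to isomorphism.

The vertices split by degree into {a, d, h} (degree 5) and {b, c, e, f, g} (degree 3); every edge runs between the two parts, so G is the complete bipartite graph K_{3,5}. The parts have unequal sizes, so no automorphism swaps them; each part is permuted independently, giving S_5 × S_3 of order 5!·3! = 720.

S_5 × S_3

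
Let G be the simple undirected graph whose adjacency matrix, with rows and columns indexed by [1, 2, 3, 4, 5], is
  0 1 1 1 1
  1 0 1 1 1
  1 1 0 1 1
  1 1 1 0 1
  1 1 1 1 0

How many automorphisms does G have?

120

All 5 vertices are pairwise adjacent: G = K_5. Every bijection on the vertex set is an automorphism of K_5; hence Aut(K_5) ≅ S_5, order 120.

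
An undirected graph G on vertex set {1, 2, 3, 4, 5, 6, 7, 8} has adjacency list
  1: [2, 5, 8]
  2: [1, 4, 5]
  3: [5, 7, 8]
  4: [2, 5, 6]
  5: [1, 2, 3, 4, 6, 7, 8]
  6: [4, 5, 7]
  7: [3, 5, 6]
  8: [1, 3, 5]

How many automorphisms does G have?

14

Vertex 5 is the unique vertex of degree 7; the remaining 7 vertices each have degree 3 and induce a cycle, so G is the wheel on 8 vertices with hub 5. Every automorphism fixes the hub and acts on the rim 7-cycle, so Aut(G) ≅ Aut(C_7) = D_7 of order 14.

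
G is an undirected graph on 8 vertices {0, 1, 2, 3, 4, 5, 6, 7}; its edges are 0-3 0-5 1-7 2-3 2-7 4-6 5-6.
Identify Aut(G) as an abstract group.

C_2

The degree sequence is [2, 1, 2, 2, 1, 2, 2, 2]; the two degree-1 vertices 1 and 4 are the ends of a path, so G = P_8. A path has exactly one nontrivial symmetry — reversal — giving Aut(G) of order 2.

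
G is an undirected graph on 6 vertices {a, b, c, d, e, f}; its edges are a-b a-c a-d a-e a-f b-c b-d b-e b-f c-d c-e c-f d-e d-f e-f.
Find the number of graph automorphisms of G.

720

Every vertex has degree 5, so G is the complete graph K_6. Every bijection on the vertex set is an automorphism of K_6; hence Aut(K_6) ≅ S_6, order 720.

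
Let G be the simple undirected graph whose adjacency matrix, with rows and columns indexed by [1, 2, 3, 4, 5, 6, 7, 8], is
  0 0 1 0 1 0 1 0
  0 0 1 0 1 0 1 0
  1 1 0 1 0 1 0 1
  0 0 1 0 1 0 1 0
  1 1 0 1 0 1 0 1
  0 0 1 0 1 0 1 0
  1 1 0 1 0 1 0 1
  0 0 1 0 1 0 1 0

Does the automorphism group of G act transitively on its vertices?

No

Automorphisms preserve degree, but G has vertices of degree 3 and vertices of degree 5; no automorphism maps one to the other, so G is not vertex-transitive.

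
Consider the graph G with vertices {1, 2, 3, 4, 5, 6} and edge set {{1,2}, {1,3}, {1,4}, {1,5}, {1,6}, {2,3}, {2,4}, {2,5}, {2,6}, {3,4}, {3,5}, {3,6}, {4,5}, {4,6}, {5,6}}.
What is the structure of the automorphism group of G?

Every vertex has degree 5, so G is the complete graph K_6. Every bijection on the vertex set is an automorphism of K_6; hence Aut(K_6) ≅ S_6, order 720.

S_6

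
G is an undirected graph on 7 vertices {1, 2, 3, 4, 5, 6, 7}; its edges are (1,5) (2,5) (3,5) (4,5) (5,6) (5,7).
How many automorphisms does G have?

Vertex 5 has degree 6 and every other vertex has degree 1, so G is the star K_{1,6} with centre 5. The 6 leaves are pairwise interchangeable while the centre is fixed, giving Aut(G) = S_6.

720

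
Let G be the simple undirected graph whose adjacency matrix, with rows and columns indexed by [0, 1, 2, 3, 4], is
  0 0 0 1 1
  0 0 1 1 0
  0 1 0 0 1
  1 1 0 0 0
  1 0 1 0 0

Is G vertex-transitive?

Every vertex has degree 2 and the graph is connected, so G is the 5-cycle C_5. C_5 has 5 rotations and 5 reflections, so Aut(C_5) ≅ D_5 of order 10. Under this action every vertex can be carried to every other, so G is vertex-transitive.

Yes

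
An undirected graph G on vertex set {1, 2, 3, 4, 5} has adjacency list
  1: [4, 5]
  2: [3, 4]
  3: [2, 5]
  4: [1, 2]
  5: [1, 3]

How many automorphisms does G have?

G is 2-regular and connected on 5 vertices, i.e. the cycle C_5. The automorphisms of the 5-cycle are exactly the symmetries of a regular 5-gon: the dihedral group D_5, |D_5| = 10.

10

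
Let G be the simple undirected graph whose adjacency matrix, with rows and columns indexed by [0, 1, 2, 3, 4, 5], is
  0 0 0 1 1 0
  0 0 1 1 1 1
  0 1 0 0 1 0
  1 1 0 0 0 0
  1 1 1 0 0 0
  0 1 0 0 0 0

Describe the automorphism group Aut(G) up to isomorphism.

{e}

Degrees alone do not determine every vertex (e.g. 0 and 2 both have degree 2), but their neighbour-degree multisets differ: N(0) has degrees [2, 3] while N(2) has degrees [3, 4]. Repeating this refinement separates all vertices, so the only automorphism is the identity.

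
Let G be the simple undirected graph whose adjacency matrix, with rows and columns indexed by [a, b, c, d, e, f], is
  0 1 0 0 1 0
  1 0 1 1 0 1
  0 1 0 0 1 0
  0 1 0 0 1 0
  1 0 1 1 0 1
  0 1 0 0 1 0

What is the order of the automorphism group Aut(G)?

48

The vertices split by degree into {b, e} (degree 4) and {a, c, d, f} (degree 2); every edge runs between the two parts, so G is the complete bipartite graph K_{2,4}. Automorphisms preserve the bipartition setwise (since the parts differ in size) and act as S_2 × S_4 within it; |Aut| = 48.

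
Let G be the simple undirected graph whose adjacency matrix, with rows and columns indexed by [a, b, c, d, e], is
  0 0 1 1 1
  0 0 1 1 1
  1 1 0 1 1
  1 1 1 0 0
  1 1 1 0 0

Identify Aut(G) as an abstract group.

D_4

Vertex c is the unique vertex of degree 4; the remaining 4 vertices each have degree 3 and induce a cycle, so G is the wheel on 5 vertices with hub c. With the hub fixed, the remaining symmetry is that of the rim cycle C_4, giving the dihedral group D_4.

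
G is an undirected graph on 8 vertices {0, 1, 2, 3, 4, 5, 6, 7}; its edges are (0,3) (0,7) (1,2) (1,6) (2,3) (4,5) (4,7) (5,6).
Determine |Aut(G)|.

G is 2-regular and connected on 8 vertices, i.e. the cycle C_8. The automorphisms of the 8-cycle are exactly the symmetries of a regular 8-gon: the dihedral group D_8, |D_8| = 16.

16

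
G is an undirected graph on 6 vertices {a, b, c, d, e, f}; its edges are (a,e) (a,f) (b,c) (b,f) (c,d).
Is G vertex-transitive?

Automorphisms preserve degree, but G has vertices of degree 1 and vertices of degree 2; no automorphism maps one to the other, so G is not vertex-transitive.

No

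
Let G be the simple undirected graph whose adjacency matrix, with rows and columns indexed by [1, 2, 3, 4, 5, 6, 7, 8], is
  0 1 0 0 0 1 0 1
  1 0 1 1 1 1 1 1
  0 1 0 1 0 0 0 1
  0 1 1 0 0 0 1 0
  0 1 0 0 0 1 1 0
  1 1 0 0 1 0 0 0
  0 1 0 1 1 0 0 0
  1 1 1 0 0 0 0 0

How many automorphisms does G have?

Vertex 2 is the unique vertex of degree 7; the remaining 7 vertices each have degree 3 and induce a cycle, so G is the wheel on 8 vertices with hub 2. With the hub fixed, the remaining symmetry is that of the rim cycle C_7, giving the dihedral group D_7.

14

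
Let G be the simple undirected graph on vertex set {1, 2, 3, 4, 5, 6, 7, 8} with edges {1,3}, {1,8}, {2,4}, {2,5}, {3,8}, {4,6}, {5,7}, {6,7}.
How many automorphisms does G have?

60

G has two connected components, {2, 4, 5, 6, 7} and {1, 3, 8}; each is 2-regular, so G = C_5 ⊔ C_3. No automorphism exchanges components of different sizes, hence Aut(G) is the direct product D_3 × D_5, order 60.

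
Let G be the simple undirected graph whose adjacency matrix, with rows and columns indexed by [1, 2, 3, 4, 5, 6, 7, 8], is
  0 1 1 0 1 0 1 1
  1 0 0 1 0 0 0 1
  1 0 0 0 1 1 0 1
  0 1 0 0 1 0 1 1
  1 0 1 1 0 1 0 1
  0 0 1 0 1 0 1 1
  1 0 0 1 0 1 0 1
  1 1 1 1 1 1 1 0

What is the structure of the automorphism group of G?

The degree sequence is [5, 3, 4, 4, 5, 4, 4, 7]. Checking the degree-preserving permutations of the vertex set shows that none except the identity preserves every edge, so Aut(G) is trivial.

{e}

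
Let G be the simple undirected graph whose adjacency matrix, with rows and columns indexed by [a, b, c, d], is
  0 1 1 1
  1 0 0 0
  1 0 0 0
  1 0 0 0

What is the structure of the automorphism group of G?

Vertex a has degree 3 and every other vertex has degree 1, so G is the star K_{1,3} with centre a. Any automorphism fixes the centre and permutes the 3 leaves freely, so Aut(G) ≅ S_3 of order 3! = 6.

S_3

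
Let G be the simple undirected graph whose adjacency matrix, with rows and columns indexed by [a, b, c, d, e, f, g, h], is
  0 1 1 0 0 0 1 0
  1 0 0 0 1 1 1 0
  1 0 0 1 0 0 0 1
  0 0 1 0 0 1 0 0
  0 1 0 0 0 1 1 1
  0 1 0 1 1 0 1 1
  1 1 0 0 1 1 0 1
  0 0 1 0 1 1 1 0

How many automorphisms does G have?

The degree sequence is [3, 4, 3, 2, 4, 5, 5, 4]. Checking the degree-preserving permutations of the vertex set shows that none except the identity preserves every edge, so Aut(G) is trivial.

1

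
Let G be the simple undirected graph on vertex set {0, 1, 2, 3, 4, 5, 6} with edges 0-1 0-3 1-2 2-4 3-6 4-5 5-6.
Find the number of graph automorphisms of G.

Every vertex has degree 2 and the graph is connected, so G is the 7-cycle C_7. The automorphisms of the 7-cycle are exactly the symmetries of a regular 7-gon: the dihedral group D_7, |D_7| = 14.

14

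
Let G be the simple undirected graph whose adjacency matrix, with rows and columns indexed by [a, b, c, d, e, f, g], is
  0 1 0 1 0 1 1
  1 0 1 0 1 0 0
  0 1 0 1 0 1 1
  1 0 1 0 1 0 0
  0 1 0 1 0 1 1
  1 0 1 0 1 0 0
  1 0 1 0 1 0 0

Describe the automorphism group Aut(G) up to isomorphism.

S_3 × S_4

The vertices split by degree into {a, c, e} (degree 4) and {b, d, f, g} (degree 3); every edge runs between the two parts, so G is the complete bipartite graph K_{3,4}. Automorphisms preserve the bipartition setwise (since the parts differ in size) and act as S_3 × S_4 within it; |Aut| = 144.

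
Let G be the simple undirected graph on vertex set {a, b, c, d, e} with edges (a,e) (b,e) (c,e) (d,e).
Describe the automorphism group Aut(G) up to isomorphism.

S_4

Vertex e has degree 4 and every other vertex has degree 1, so G is the star K_{1,4} with centre e. The 4 leaves are pairwise interchangeable while the centre is fixed, giving Aut(G) = S_4.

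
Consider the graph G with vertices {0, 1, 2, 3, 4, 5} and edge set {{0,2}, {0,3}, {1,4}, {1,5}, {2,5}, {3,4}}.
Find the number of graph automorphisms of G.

12

G is 2-regular and connected on 6 vertices, i.e. the cycle C_6. The automorphisms of the 6-cycle are exactly the symmetries of a regular 6-gon: the dihedral group D_6, |D_6| = 12.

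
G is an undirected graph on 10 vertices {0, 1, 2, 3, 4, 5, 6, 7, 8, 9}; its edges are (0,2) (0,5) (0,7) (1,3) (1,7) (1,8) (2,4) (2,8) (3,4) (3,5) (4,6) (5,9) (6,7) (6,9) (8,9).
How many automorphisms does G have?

G is 3-regular on 10 vertices with no triangles and no 4-cycles (girth 5): this is the Petersen graph. It is a classical fact that the Petersen graph has automorphism group S_5 (order 120), arising from its description as the Kneser graph K(5,2).

120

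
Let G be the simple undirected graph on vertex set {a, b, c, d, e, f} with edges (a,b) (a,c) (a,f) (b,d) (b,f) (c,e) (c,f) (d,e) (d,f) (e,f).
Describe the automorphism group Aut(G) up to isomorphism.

Vertex f is the unique vertex of degree 5; the remaining 5 vertices each have degree 3 and induce a cycle, so G is the wheel on 6 vertices with hub f. Every automorphism fixes the hub and acts on the rim 5-cycle, so Aut(G) ≅ Aut(C_5) = D_5 of order 10.

the dihedral group of order 10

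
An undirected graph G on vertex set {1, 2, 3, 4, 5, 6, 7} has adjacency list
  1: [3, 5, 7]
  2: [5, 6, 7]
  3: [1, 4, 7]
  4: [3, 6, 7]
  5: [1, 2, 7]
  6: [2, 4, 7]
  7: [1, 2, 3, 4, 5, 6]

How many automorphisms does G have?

Vertex 7 is the unique vertex of degree 6; the remaining 6 vertices each have degree 3 and induce a cycle, so G is the wheel on 7 vertices with hub 7. Every automorphism fixes the hub and acts on the rim 6-cycle, so Aut(G) ≅ Aut(C_6) = D_6 of order 12.

12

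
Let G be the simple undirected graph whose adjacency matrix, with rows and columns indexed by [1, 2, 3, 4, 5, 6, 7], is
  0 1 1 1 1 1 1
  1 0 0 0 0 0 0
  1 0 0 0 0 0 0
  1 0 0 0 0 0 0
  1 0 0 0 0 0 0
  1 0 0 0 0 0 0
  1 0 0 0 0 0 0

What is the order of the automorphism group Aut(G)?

720

Vertex 1 has degree 6 and every other vertex has degree 1, so G is the star K_{1,6} with centre 1. Any automorphism fixes the centre and permutes the 6 leaves freely, so Aut(G) ≅ S_6 of order 6! = 720.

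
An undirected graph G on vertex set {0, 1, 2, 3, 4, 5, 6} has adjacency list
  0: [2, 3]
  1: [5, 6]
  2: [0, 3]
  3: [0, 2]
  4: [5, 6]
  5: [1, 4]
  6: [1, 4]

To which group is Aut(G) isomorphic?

G has two connected components, {1, 4, 5, 6} and {0, 2, 3}; each is 2-regular, so G = C_4 ⊔ C_3. No automorphism exchanges components of different sizes, hence Aut(G) is the direct product D_3 × D_4, order 48.

D_3 × D_4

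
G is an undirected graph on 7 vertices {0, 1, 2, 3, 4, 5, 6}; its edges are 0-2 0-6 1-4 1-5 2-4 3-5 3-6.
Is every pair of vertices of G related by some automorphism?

Yes

Every vertex has degree 2 and the graph is connected, so G is the 7-cycle C_7. C_7 has 7 rotations and 7 reflections, so Aut(C_7) ≅ D_7 of order 14. This group acts transitively on the 7 vertices.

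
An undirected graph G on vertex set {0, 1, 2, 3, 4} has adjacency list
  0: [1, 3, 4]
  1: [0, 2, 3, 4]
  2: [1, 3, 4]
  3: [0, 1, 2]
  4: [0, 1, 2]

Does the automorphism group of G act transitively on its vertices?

Vertex 1 is the only vertex of degree 4, so every automorphism fixes it; G is not vertex-transitive.

No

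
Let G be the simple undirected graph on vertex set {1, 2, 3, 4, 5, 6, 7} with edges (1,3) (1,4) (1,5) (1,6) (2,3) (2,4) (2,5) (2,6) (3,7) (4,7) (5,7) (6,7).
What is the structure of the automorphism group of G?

The vertices split by degree into {1, 2, 7} (degree 4) and {3, 4, 5, 6} (degree 3); every edge runs between the two parts, so G is the complete bipartite graph K_{3,4}. The parts have unequal sizes, so no automorphism swaps them; each part is permuted independently, giving S_3 × S_4 of order 3!·4! = 144.

S_3 × S_4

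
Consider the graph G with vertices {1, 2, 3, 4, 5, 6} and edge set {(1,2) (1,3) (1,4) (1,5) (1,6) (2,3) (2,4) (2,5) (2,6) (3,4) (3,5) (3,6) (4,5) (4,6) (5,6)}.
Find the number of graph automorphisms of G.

720

All 6 vertices are pairwise adjacent: G = K_6. Any permutation of the 6 vertices preserves K_6, so Aut(K_6) = S_6 of order 6! = 720.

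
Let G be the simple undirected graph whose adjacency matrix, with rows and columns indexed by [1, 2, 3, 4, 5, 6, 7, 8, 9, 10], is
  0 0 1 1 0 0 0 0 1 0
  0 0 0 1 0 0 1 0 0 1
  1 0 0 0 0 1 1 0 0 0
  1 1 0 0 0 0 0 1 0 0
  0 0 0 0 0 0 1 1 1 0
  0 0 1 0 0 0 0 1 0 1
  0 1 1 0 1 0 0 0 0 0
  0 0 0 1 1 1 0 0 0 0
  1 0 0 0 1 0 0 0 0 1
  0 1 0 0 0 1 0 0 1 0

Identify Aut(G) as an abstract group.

G is 3-regular on 10 vertices with no triangles and no 4-cycles (girth 5): this is the Petersen graph. Viewing the Petersen graph as the Kneser graph K(5,2) — vertices are 2-subsets of {1,…,5}, edges join disjoint pairs — its automorphisms are exactly the permutations of the 5-element set, so Aut ≅ S_5 of order 120.

the symmetric group S_5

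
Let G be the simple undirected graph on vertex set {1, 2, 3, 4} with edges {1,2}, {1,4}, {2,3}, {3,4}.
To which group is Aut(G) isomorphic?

G is 2-regular and bipartite with parts {2, 4} and {1, 3} (each part is independent and every cross-pair is an edge), so G = K_{2,2}. Each part can be permuted independently (S_2 × S_2) and the two equal-size parts can also be swapped, giving (S_2 × S_2) ⋊ Z_2 of order 2·(2!)² = 8.

S_2 ≀ Z_2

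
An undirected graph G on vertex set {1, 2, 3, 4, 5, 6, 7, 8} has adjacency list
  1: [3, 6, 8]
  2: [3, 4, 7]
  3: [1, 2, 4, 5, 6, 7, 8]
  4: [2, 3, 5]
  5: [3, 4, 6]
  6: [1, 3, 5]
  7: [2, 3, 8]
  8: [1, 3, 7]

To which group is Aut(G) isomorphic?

D_7

Vertex 3 is the unique vertex of degree 7; the remaining 7 vertices each have degree 3 and induce a cycle, so G is the wheel on 8 vertices with hub 3. With the hub fixed, the remaining symmetry is that of the rim cycle C_7, giving the dihedral group D_7.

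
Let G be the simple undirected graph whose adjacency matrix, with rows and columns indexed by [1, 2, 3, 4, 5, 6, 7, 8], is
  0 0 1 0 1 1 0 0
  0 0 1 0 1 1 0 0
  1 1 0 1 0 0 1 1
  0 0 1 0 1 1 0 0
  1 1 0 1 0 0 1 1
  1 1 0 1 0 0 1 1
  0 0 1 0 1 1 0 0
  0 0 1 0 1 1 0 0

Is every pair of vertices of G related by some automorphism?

Automorphisms preserve degree, but G has vertices of degree 3 and vertices of degree 5; no automorphism maps one to the other, so G is not vertex-transitive.

No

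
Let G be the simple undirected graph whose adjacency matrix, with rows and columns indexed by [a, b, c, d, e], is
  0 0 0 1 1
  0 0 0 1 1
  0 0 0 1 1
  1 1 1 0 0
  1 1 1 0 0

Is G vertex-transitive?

No

Automorphisms preserve degree, but G has vertices of degree 2 and vertices of degree 3; no automorphism maps one to the other, so G is not vertex-transitive.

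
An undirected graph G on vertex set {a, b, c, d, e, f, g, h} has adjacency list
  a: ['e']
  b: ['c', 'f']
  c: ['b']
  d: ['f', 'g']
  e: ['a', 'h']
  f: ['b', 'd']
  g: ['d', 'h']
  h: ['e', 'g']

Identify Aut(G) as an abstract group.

C_2

The degree sequence is [1, 2, 1, 2, 2, 2, 2, 2]; the two degree-1 vertices a and c are the ends of a path, so G = P_8. The only nontrivial automorphism of a path is the end-to-end reflection, so Aut(G) ≅ Z_2.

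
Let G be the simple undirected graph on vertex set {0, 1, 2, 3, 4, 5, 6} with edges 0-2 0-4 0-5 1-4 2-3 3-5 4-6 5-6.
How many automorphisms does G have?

The degree sequence is [3, 1, 2, 2, 3, 3, 2]. Checking the degree-preserving permutations of the vertex set shows that none except the identity preserves every edge, so Aut(G) is trivial.

1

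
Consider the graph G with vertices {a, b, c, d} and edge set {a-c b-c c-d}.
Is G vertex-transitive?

No

Vertex c is the only vertex of degree 3, so every automorphism fixes it; G is not vertex-transitive.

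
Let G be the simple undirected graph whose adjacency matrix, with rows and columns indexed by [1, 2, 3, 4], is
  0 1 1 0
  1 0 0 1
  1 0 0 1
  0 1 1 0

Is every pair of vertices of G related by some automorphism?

G is 2-regular and bipartite with parts {2, 3} and {1, 4} (each part is independent and every cross-pair is an edge), so G = K_{2,2}. Each part can be permuted independently (S_2 × S_2) and the two equal-size parts can also be swapped, giving (S_2 × S_2) ⋊ Z_2 of order 2·(2!)² = 8. This group acts transitively on the 4 vertices.

Yes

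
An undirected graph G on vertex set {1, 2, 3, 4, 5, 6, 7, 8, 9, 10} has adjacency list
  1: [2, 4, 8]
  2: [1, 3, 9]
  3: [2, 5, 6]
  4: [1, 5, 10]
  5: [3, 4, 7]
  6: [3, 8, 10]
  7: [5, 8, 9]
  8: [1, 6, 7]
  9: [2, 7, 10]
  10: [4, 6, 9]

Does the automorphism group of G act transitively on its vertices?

Yes

G is 3-regular on 10 vertices with no triangles and no 4-cycles (girth 5): this is the Petersen graph. Viewing the Petersen graph as the Kneser graph K(5,2) — vertices are 2-subsets of {1,…,5}, edges join disjoint pairs — its automorphisms are exactly the permutations of the 5-element set, so Aut ≅ S_5 of order 120. Under this action every vertex can be carried to every other, so G is vertex-transitive.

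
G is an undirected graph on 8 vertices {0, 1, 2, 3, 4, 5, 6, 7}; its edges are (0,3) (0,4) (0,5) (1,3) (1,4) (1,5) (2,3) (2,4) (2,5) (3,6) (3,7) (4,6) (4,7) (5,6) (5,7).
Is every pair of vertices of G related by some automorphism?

Automorphisms preserve degree, but G has vertices of degree 3 and vertices of degree 5; no automorphism maps one to the other, so G is not vertex-transitive.

No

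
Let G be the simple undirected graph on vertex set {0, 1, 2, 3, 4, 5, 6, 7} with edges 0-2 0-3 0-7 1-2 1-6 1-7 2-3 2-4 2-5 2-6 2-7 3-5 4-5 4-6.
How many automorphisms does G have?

Vertex 2 is the unique vertex of degree 7; the remaining 7 vertices each have degree 3 and induce a cycle, so G is the wheel on 8 vertices with hub 2. With the hub fixed, the remaining symmetry is that of the rim cycle C_7, giving the dihedral group D_7.

14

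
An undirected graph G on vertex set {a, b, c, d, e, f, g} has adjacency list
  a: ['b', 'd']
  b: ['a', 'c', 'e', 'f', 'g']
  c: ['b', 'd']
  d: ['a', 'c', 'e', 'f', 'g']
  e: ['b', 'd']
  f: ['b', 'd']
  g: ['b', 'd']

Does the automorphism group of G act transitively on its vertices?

No

Automorphisms preserve degree, but G has vertices of degree 2 and vertices of degree 5; no automorphism maps one to the other, so G is not vertex-transitive.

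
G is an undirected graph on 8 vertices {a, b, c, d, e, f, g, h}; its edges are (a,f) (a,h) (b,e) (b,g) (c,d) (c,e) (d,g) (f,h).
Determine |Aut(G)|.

60

G has two connected components, {b, c, d, e, g} and {a, f, h}; each is 2-regular, so G = C_5 ⊔ C_3. No automorphism exchanges components of different sizes, hence Aut(G) is the direct product D_3 × D_5, order 60.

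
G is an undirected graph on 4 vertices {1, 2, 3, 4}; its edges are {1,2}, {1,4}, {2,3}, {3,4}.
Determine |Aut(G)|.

8

G is 2-regular and connected on 4 vertices, i.e. the cycle C_4. C_4 has 4 rotations and 4 reflections, so Aut(C_4) ≅ D_4 of order 8.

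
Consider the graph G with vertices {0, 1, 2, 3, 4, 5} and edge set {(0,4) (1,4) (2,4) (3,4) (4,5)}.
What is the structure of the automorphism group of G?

Vertex 4 has degree 5 and every other vertex has degree 1, so G is the star K_{1,5} with centre 4. The 5 leaves are pairwise interchangeable while the centre is fixed, giving Aut(G) = S_5.

S_5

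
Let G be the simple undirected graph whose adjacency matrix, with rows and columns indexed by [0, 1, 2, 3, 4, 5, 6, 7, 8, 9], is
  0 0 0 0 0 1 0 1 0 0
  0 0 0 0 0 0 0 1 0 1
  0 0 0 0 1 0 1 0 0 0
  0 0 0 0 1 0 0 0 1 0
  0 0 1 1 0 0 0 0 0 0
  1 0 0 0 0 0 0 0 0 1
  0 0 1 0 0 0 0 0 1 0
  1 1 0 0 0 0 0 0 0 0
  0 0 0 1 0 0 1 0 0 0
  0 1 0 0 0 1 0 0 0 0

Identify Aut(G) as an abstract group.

(D_5 × D_5) ⋊ Z_2

G has two connected components, {0, 1, 5, 7, 9} and {2, 3, 4, 6, 8}; each is 2-regular, so G = C_5 ⊔ C_5. With two isomorphic components, Aut(G) = Aut(C_5) ≀ S_2 = (D_5 × D_5) ⋊ Z_2: permute each cycle by D_5, then optionally swap the two cycles. Order 2·(2·5)² = 200.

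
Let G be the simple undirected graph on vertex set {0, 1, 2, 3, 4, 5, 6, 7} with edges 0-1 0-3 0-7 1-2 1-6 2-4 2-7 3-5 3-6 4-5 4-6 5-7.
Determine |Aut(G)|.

48

G is 3-regular and bipartite on 2^3 = 8 vertices with girth 4; it is the hypercube graph Q_3. The symmetry group of the 3-cube is the hyperoctahedral group B_3 = Z_2 ≀ S_3, of order 2^3·3! = 48.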